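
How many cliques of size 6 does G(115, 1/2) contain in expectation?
E[# K_6] = C(115, 6) · (1/2)^C(6, 2) = 2813729380 / 2^15 = 703432345/8192 ≈ 85868.206177

For each 6-subset S of vertices (there are C(115, 6) = 2813729380 such S), let X_S = 1 if S induces a K_6 (all C(6, 2) = 15 edges present). Then P(X_S = 1) = (1/2)^15 = 1/32768. By linearity of expectation, E[# K_6] = C(115, 6) · (1/2)^15 = 2813729380 / 32768 = 703432345/8192 ≈ 85868.206177.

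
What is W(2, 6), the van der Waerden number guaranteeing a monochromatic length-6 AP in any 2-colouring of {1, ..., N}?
W(2, 6) = 1132

This is a classical value, W(2, 6) = 1132, established by combining an explicit 2-colouring of {1, ..., 1131} with no monochromatic 6-AP (giving the lower bound W(2, 6) > 1131) and a finite case analysis / exhaustive computer search showing every 2-colouring of {1, ..., 1132} has such an AP.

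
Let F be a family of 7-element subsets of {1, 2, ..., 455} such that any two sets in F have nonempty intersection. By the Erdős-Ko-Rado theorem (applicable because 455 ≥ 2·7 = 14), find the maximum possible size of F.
max |F| = C(454, 6) = 11765093687985

The Erdős-Ko-Rado theorem states: for n ≥ 2k, an intersecting family of k-subsets of an n-element set has size at most C(n − 1, k − 1), with equality for 'star' families {A ⊆ [n] : |A| = k, i ∈ A} (fix an element i). For n = 455, k = 7: C(454, 6) = 11765093687985.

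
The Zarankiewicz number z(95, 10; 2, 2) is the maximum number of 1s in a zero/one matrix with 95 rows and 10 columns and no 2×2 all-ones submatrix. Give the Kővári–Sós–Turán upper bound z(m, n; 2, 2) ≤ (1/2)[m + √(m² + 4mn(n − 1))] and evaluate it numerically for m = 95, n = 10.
z(95, 10; 2, 2) ≤ (1/2)[95 + √(95² + 4·95·10·9)] = (1/2)[95 + √43225] = 151.4531

Kővári–Sós–Turán: let r_1, ..., r_95 be the row sums and z = Σ r_i the total number of 1s. Each pair of columns can share at most one row with both entries 1 (else a 2×2 all-ones block appears), so Σ_i C(r_i, 2) ≤ C(10, 2) = 45. By convexity Σ_i C(r_i, 2) ≥ 95·C(z/95, 2) = z(z − 95)/(2·95), giving z² − 95z − 95·10·9 ≤ 0 and hence z ≤ (1/2)[95 + √(9025 + 4·8550)] = (1/2)[95 + √43225] ≈ (1/2)(95 + 207.9062) = 151.4531.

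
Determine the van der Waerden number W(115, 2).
W(115, 2) = 115 + 1 = 116

A 2-term AP is any pair of integers, so a monochromatic 2-AP exists iff some colour is used at least twice. With 115 colours, the colouring i ↦ i on {1, ..., 115} uses each colour once, avoiding any monochromatic pair, so W(115, 2) > 115. For {1, ..., 116}, pigeonhole forces two integers of the same colour, which form a monochromatic 2-AP. Hence W(115, 2) = 116.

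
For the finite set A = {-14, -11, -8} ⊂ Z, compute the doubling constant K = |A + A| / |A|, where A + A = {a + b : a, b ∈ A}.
K = |A + A| / |A| = 5/3

Enumerate A + A = {a + b : a, b ∈ A}. With |A| = 3, there are |A|^2 = 9 ordered sum pairs; collecting distinct values, A + A = {-28, -25, -22, -19, -16}, so |A + A| = 5. Thus K = 5/3. Here |A + A| = 2|A| − 1 = 5, the minimum possible — so K = 5/3 is minimal, which holds iff A is an arithmetic progression.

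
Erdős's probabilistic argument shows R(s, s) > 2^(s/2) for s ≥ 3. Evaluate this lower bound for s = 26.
2^(26/2) = 8192; so R(26, 26) > 8192

Colour each edge of K_n uniformly at random with red/blue. The expected number of monochromatic K_26 is C(n, 26) · 2 · 2^(−C(26,2)). If C(n, 26) · 2^(1 − C(26,2)) < 1, then with positive probability no monochromatic K_26 exists, so R(26, 26) > n. The standard estimate C(n, 26) ≤ n^26/26! shows this inequality holds whenever n ≤ 2^(26/2) (since 26! · 2^(C(26,2) − 1) > 2^(26^2/2) ≥ n^26). Hence R(26, 26) > 2^(26/2) = 8192.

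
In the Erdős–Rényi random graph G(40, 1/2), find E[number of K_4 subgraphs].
E[# K_4] = C(40, 4) · (1/2)^C(4, 2) = 91390 / 2^6 = 45695/32 = 1427.96875

For each 4-subset S of vertices (there are C(40, 4) = 91390 such S), let X_S = 1 if S induces a K_4 (all C(4, 2) = 6 edges present). Then P(X_S = 1) = (1/2)^6 = 1/64. By linearity of expectation, E[# K_4] = C(40, 4) · (1/2)^6 = 91390 / 64 = 45695/32 = 1427.96875.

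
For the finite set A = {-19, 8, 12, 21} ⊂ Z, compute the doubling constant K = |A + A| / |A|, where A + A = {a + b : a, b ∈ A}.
K = |A + A| / |A| = 10/4 = 5/2

Enumerate A + A = {a + b : a, b ∈ A}. With |A| = 4, there are |A|^2 = 16 ordered sum pairs; collecting distinct values, A + A = {-38, -11, -7, 2, 16, 20, 24, 29, 33, 42}, so |A + A| = 10. Thus K = 10/4 = 5/2. For comparison, the minimum possible |A + A| over all 4-element sets is 2·4 − 1 = 7 (so min K = 7/4), attained only by arithmetic progressions.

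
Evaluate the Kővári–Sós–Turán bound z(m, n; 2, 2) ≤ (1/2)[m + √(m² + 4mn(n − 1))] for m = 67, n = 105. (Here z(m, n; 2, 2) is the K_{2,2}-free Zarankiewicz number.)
z(67, 105; 2, 2) ≤ (1/2)[67 + √(67² + 4·67·105·104)] = (1/2)[67 + √2931049] = 889.5153

Kővári–Sós–Turán: let r_1, ..., r_67 be the row sums and z = Σ r_i the total number of 1s. Each pair of columns can share at most one row with both entries 1 (else a 2×2 all-ones block appears), so Σ_i C(r_i, 2) ≤ C(105, 2) = 5460. By convexity Σ_i C(r_i, 2) ≥ 67·C(z/67, 2) = z(z − 67)/(2·67), giving z² − 67z − 67·105·104 ≤ 0 and hence z ≤ (1/2)[67 + √(4489 + 4·731640)] = (1/2)[67 + √2931049] ≈ (1/2)(67 + 1712.0307) = 889.5153.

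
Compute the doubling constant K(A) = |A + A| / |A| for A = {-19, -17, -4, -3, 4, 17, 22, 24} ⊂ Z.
K = |A + A| / |A| = 33/8

Enumerate A + A = {a + b : a, b ∈ A}. With |A| = 8, there are |A|^2 = 64 ordered sum pairs; collecting distinct values, A + A = {-38, -36, -34, -23, -22, -21, -20, -15, -13, -8, -7, -6, -2, 0, 1, 3, 5, 7, 8, 13, 14, 18, 19, 20, 21, 26, 28, 34, 39, 41, 44, 46, 48}, so |A + A| = 33. Thus K = 33/8. For comparison, the minimum possible |A + A| over all 8-element sets is 2·8 − 1 = 15 (so min K = 15/8), attained only by arithmetic progressions.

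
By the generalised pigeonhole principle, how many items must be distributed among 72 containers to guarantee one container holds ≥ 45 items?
n = (45 − 1)·72 + 1 = 3169

By the generalised pigeonhole principle, to guarantee some box contains ≥ r objects we need more than (r − 1) · k objects total. Threshold: n = (r − 1) · k + 1. With r = 45 and k = 72: n = 44 · 72 + 1 = 3168 + 1 = 3169. For n = 3168 = 44 · 72, we can put exactly 44 objects in every box, avoiding 45 in any single one — so 3169 is tight.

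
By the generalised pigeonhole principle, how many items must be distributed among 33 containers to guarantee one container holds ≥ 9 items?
n = (9 − 1)·33 + 1 = 265

By the generalised pigeonhole principle, to guarantee some box contains ≥ r objects we need more than (r − 1) · k objects total. Threshold: n = (r − 1) · k + 1. With r = 9 and k = 33: n = 8 · 33 + 1 = 264 + 1 = 265. For n = 264 = 8 · 33, we can put exactly 8 objects in every box, avoiding 9 in any single one — so 265 is tight.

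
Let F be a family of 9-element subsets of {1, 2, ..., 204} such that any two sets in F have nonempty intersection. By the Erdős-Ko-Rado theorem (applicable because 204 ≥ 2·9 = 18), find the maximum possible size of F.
max |F| = C(203, 8) = 62200446349965

Erdős-Ko-Rado (1961): when n ≥ 2k, max |F| = C(n−1, k−1). The bound is attained by the star {A : i ∈ A} for any fixed i ∈ [n]. Here C(204−1, 9−1) = C(203, 8) = 62200446349965.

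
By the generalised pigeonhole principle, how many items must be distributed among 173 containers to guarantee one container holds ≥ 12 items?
n = (12 − 1)·173 + 1 = 1904

By the generalised pigeonhole principle, to guarantee some box contains ≥ r objects we need more than (r − 1) · k objects total. Threshold: n = (r − 1) · k + 1. With r = 12 and k = 173: n = 11 · 173 + 1 = 1903 + 1 = 1904. For n = 1903 = 11 · 173, we can put exactly 11 objects in every box, avoiding 12 in any single one — so 1904 is tight.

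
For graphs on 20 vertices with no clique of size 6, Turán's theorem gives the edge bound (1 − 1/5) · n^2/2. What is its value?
Turán density bound = (4/5) · 20^2/2 = 160

Turán's theorem: ex(n, K_{r+1}) is achieved by the complete r-partite Turán graph T(n, r) with parts as balanced as possible, and is at most (1 − 1/r) · n^2/2. For r = 5, n = 20: the density bound is (4/5) · 400/2 = 160. Since 5 ∣ 20, the Turán graph T(20, 5) has parts of equal size 4, and its edge count e(T(20, 5)) = 160 attains the density bound exactly.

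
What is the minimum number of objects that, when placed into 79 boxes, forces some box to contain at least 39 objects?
n = (39 − 1)·79 + 1 = 3003

By the generalised pigeonhole principle, to guarantee some box contains ≥ r objects we need more than (r − 1) · k objects total. Threshold: n = (r − 1) · k + 1. With r = 39 and k = 79: n = 38 · 79 + 1 = 3002 + 1 = 3003. For n = 3002 = 38 · 79, we can put exactly 38 objects in every box, avoiding 39 in any single one — so 3003 is tight.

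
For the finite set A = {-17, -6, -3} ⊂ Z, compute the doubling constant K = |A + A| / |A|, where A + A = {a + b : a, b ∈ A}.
K = |A + A| / |A| = 6/3 = 2

Enumerate A + A = {a + b : a, b ∈ A}. With |A| = 3, there are |A|^2 = 9 ordered sum pairs; collecting distinct values, A + A = {-34, -23, -20, -12, -9, -6}, so |A + A| = 6. Thus K = 6/3 = 2. For comparison, the minimum possible |A + A| over all 3-element sets is 2·3 − 1 = 5 (so min K = 5/3), attained only by arithmetic progressions.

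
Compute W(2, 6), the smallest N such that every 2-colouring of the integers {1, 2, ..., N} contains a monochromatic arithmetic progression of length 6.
W(2, 6) = 1132

W(2, 6) = 1132. The lower bound W(2, 6) > 1131 comes from an explicit good 2-colouring of [1, 1131]; the upper bound W(2, 6) ≤ 1132 was verified by exhaustive search over 2-colourings of [1, 1132].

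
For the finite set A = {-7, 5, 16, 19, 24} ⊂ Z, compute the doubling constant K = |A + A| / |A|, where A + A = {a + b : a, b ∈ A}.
K = |A + A| / |A| = 15/5 = 3

Enumerate A + A = {a + b : a, b ∈ A}. With |A| = 5, there are |A|^2 = 25 ordered sum pairs; collecting distinct values, A + A = {-14, -2, 9, 10, 12, 17, 21, 24, 29, 32, 35, 38, 40, 43, 48}, so |A + A| = 15. Thus K = 15/5 = 3. For comparison, the minimum possible |A + A| over all 5-element sets is 2·5 − 1 = 9 (so min K = 9/5), attained only by arithmetic progressions.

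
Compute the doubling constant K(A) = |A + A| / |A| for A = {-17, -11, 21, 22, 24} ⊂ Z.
K = |A + A| / |A| = 15/5 = 3

Enumerate A + A = {a + b : a, b ∈ A}. With |A| = 5, there are |A|^2 = 25 ordered sum pairs; collecting distinct values, A + A = {-34, -28, -22, 4, 5, 7, 10, 11, 13, 42, 43, 44, 45, 46, 48}, so |A + A| = 15. Thus K = 15/5 = 3. For comparison, the minimum possible |A + A| over all 5-element sets is 2·5 − 1 = 9 (so min K = 9/5), attained only by arithmetic progressions.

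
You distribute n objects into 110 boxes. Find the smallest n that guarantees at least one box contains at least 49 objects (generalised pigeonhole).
n = (49 − 1)·110 + 1 = 5281

By the generalised pigeonhole principle, to guarantee some box contains ≥ r objects we need more than (r − 1) · k objects total. Threshold: n = (r − 1) · k + 1. With r = 49 and k = 110: n = 48 · 110 + 1 = 5280 + 1 = 5281. For n = 5280 = 48 · 110, we can put exactly 48 objects in every box, avoiding 49 in any single one — so 5281 is tight.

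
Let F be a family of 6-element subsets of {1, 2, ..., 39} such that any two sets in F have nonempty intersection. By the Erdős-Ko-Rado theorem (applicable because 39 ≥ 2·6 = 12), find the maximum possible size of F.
max |F| = C(38, 5) = 501942

Erdős-Ko-Rado (1961): when n ≥ 2k, max |F| = C(n−1, k−1). The bound is attained by the star {A : i ∈ A} for any fixed i ∈ [n]. Here C(39−1, 6−1) = C(38, 5) = 501942.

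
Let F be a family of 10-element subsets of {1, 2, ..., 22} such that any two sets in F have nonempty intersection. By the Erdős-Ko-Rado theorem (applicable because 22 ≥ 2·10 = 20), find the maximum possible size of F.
max |F| = C(21, 9) = 293930

Erdős-Ko-Rado (1961): when n ≥ 2k, max |F| = C(n−1, k−1). The bound is attained by the star {A : i ∈ A} for any fixed i ∈ [n]. Here C(22−1, 10−1) = C(21, 9) = 293930.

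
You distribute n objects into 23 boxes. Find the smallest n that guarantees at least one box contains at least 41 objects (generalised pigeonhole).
n = (41 − 1)·23 + 1 = 921

By the generalised pigeonhole principle, to guarantee some box contains ≥ r objects we need more than (r − 1) · k objects total. Threshold: n = (r − 1) · k + 1. With r = 41 and k = 23: n = 40 · 23 + 1 = 920 + 1 = 921. For n = 920 = 40 · 23, we can put exactly 40 objects in every box, avoiding 41 in any single one — so 921 is tight.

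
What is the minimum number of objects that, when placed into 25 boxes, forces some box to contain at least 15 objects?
n = (15 − 1)·25 + 1 = 351

By the generalised pigeonhole principle, to guarantee some box contains ≥ r objects we need more than (r − 1) · k objects total. Threshold: n = (r − 1) · k + 1. With r = 15 and k = 25: n = 14 · 25 + 1 = 350 + 1 = 351. For n = 350 = 14 · 25, we can put exactly 14 objects in every box, avoiding 15 in any single one — so 351 is tight.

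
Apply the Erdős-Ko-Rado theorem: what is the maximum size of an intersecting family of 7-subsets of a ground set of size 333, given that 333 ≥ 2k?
max |F| = C(332, 6) = 1777317492412

The Erdős-Ko-Rado theorem states: for n ≥ 2k, an intersecting family of k-subsets of an n-element set has size at most C(n − 1, k − 1), with equality for 'star' families {A ⊆ [n] : |A| = k, i ∈ A} (fix an element i). For n = 333, k = 7: C(332, 6) = 1777317492412.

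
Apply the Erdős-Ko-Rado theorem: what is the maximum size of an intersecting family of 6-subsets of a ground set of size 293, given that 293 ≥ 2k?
max |F| = C(292, 5) = 17091607968

The Erdős-Ko-Rado theorem states: for n ≥ 2k, an intersecting family of k-subsets of an n-element set has size at most C(n − 1, k − 1), with equality for 'star' families {A ⊆ [n] : |A| = k, i ∈ A} (fix an element i). For n = 293, k = 6: C(292, 5) = 17091607968.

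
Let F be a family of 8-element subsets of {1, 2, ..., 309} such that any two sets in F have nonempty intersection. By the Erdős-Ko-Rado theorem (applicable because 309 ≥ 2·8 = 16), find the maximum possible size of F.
max |F| = C(308, 7) = 48708300469488

The Erdős-Ko-Rado theorem states: for n ≥ 2k, an intersecting family of k-subsets of an n-element set has size at most C(n − 1, k − 1), with equality for 'star' families {A ⊆ [n] : |A| = k, i ∈ A} (fix an element i). For n = 309, k = 8: C(308, 7) = 48708300469488.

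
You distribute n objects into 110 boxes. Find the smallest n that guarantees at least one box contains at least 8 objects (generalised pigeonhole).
n = (8 − 1)·110 + 1 = 771

By the generalised pigeonhole principle, to guarantee some box contains ≥ r objects we need more than (r − 1) · k objects total. Threshold: n = (r − 1) · k + 1. With r = 8 and k = 110: n = 7 · 110 + 1 = 770 + 1 = 771. For n = 770 = 7 · 110, we can put exactly 7 objects in every box, avoiding 8 in any single one — so 771 is tight.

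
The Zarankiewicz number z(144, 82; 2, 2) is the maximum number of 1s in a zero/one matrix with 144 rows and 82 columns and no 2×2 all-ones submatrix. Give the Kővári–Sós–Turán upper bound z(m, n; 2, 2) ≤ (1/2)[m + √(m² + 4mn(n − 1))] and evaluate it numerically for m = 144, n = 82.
z(144, 82; 2, 2) ≤ (1/2)[144 + √(144² + 4·144·82·81)] = (1/2)[144 + √3846528] = 1052.6284

Kővári–Sós–Turán: let r_1, ..., r_144 be the row sums and z = Σ r_i the total number of 1s. Each pair of columns can share at most one row with both entries 1 (else a 2×2 all-ones block appears), so Σ_i C(r_i, 2) ≤ C(82, 2) = 3321. By convexity Σ_i C(r_i, 2) ≥ 144·C(z/144, 2) = z(z − 144)/(2·144), giving z² − 144z − 144·82·81 ≤ 0 and hence z ≤ (1/2)[144 + √(20736 + 4·956448)] = (1/2)[144 + √3846528] ≈ (1/2)(144 + 1961.2567) = 1052.6284.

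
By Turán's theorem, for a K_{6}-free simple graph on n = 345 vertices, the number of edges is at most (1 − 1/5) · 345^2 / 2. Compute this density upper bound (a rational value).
Turán density bound = (4/5) · 345^2/2 = 47610

Turán's theorem: ex(n, K_{r+1}) is achieved by the complete r-partite Turán graph T(n, r) with parts as balanced as possible, and is at most (1 − 1/r) · n^2/2. For r = 5, n = 345: the density bound is (4/5) · 119025/2 = 47610. Since 5 ∣ 345, the Turán graph T(345, 5) has parts of equal size 69, and its edge count e(T(345, 5)) = 47610 attains the density bound exactly.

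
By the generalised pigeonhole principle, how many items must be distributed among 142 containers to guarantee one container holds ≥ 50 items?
n = (50 − 1)·142 + 1 = 6959

By the generalised pigeonhole principle, to guarantee some box contains ≥ r objects we need more than (r − 1) · k objects total. Threshold: n = (r − 1) · k + 1. With r = 50 and k = 142: n = 49 · 142 + 1 = 6958 + 1 = 6959. For n = 6958 = 49 · 142, we can put exactly 49 objects in every box, avoiding 50 in any single one — so 6959 is tight.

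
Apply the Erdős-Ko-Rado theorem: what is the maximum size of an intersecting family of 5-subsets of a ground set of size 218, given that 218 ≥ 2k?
max |F| = C(217, 4) = 89857530

Erdős-Ko-Rado (1961): when n ≥ 2k, max |F| = C(n−1, k−1). The bound is attained by the star {A : i ∈ A} for any fixed i ∈ [n]. Here C(218−1, 5−1) = C(217, 4) = 89857530.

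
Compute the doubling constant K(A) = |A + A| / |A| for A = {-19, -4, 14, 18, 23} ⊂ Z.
K = |A + A| / |A| = 15/5 = 3

Enumerate A + A = {a + b : a, b ∈ A}. With |A| = 5, there are |A|^2 = 25 ordered sum pairs; collecting distinct values, A + A = {-38, -23, -8, -5, -1, 4, 10, 14, 19, 28, 32, 36, 37, 41, 46}, so |A + A| = 15. Thus K = 15/5 = 3. For comparison, the minimum possible |A + A| over all 5-element sets is 2·5 − 1 = 9 (so min K = 9/5), attained only by arithmetic progressions.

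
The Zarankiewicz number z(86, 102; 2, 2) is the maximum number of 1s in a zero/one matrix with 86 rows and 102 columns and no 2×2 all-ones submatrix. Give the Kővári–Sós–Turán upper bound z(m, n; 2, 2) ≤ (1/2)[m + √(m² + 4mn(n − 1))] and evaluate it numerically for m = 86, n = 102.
z(86, 102; 2, 2) ≤ (1/2)[86 + √(86² + 4·86·102·101)] = (1/2)[86 + √3551284] = 985.2425

Kővári–Sós–Turán: let r_1, ..., r_86 be the row sums and z = Σ r_i the total number of 1s. Each pair of columns can share at most one row with both entries 1 (else a 2×2 all-ones block appears), so Σ_i C(r_i, 2) ≤ C(102, 2) = 5151. By convexity Σ_i C(r_i, 2) ≥ 86·C(z/86, 2) = z(z − 86)/(2·86), giving z² − 86z − 86·102·101 ≤ 0 and hence z ≤ (1/2)[86 + √(7396 + 4·885972)] = (1/2)[86 + √3551284] ≈ (1/2)(86 + 1884.4851) = 985.2425.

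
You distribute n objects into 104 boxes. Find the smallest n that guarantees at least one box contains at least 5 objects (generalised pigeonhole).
n = (5 − 1)·104 + 1 = 417

By the generalised pigeonhole principle, to guarantee some box contains ≥ r objects we need more than (r − 1) · k objects total. Threshold: n = (r − 1) · k + 1. With r = 5 and k = 104: n = 4 · 104 + 1 = 416 + 1 = 417. For n = 416 = 4 · 104, we can put exactly 4 objects in every box, avoiding 5 in any single one — so 417 is tight.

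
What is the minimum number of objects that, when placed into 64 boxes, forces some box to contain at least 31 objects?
n = (31 − 1)·64 + 1 = 1921

By the generalised pigeonhole principle, to guarantee some box contains ≥ r objects we need more than (r − 1) · k objects total. Threshold: n = (r − 1) · k + 1. With r = 31 and k = 64: n = 30 · 64 + 1 = 1920 + 1 = 1921. For n = 1920 = 30 · 64, we can put exactly 30 objects in every box, avoiding 31 in any single one — so 1921 is tight.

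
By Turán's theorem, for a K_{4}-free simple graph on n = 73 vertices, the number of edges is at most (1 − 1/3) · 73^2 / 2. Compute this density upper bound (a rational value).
Turán density bound = (2/3) · 73^2/2 = 5329/3 ≈ 1776.3333

Turán's theorem: ex(n, K_{r+1}) is achieved by the complete r-partite Turán graph T(n, r) with parts as balanced as possible, and is at most (1 − 1/r) · n^2/2. For r = 3, n = 73: the density bound is (2/3) · 5329/2 = 5329/3 ≈ 1776.3333. The integer-valued extremum is e(T(73, 3)) = 1776, which is strictly less than the density bound 5329/3 since 3 ∤ 73 (the parts of T(73, 3) cannot all be equal).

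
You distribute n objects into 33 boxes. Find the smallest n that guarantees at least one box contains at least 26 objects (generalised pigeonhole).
n = (26 − 1)·33 + 1 = 826

By the generalised pigeonhole principle, to guarantee some box contains ≥ r objects we need more than (r − 1) · k objects total. Threshold: n = (r − 1) · k + 1. With r = 26 and k = 33: n = 25 · 33 + 1 = 825 + 1 = 826. For n = 825 = 25 · 33, we can put exactly 25 objects in every box, avoiding 26 in any single one — so 826 is tight.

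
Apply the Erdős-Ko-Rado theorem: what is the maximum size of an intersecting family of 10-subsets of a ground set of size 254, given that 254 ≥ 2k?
max |F| = C(253, 9) = 10134934163979625

The Erdős-Ko-Rado theorem states: for n ≥ 2k, an intersecting family of k-subsets of an n-element set has size at most C(n − 1, k − 1), with equality for 'star' families {A ⊆ [n] : |A| = k, i ∈ A} (fix an element i). For n = 254, k = 10: C(253, 9) = 10134934163979625.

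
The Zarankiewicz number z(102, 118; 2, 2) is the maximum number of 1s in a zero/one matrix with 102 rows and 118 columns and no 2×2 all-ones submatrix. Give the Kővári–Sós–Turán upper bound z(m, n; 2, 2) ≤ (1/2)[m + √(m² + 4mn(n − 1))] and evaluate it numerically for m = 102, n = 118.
z(102, 118; 2, 2) ≤ (1/2)[102 + √(102² + 4·102·118·117)] = (1/2)[102 + √5643252] = 1238.7765

Kővári–Sós–Turán: let r_1, ..., r_102 be the row sums and z = Σ r_i the total number of 1s. Each pair of columns can share at most one row with both entries 1 (else a 2×2 all-ones block appears), so Σ_i C(r_i, 2) ≤ C(118, 2) = 6903. By convexity Σ_i C(r_i, 2) ≥ 102·C(z/102, 2) = z(z − 102)/(2·102), giving z² − 102z − 102·118·117 ≤ 0 and hence z ≤ (1/2)[102 + √(10404 + 4·1408212)] = (1/2)[102 + √5643252] ≈ (1/2)(102 + 2375.553) = 1238.7765.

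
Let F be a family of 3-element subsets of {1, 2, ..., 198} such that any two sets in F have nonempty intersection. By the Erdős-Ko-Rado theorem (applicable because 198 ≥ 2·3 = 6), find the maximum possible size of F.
max |F| = C(197, 2) = 19306

The Erdős-Ko-Rado theorem states: for n ≥ 2k, an intersecting family of k-subsets of an n-element set has size at most C(n − 1, k − 1), with equality for 'star' families {A ⊆ [n] : |A| = k, i ∈ A} (fix an element i). For n = 198, k = 3: C(197, 2) = 19306.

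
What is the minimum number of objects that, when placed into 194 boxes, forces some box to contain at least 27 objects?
n = (27 − 1)·194 + 1 = 5045

By the generalised pigeonhole principle, to guarantee some box contains ≥ r objects we need more than (r − 1) · k objects total. Threshold: n = (r − 1) · k + 1. With r = 27 and k = 194: n = 26 · 194 + 1 = 5044 + 1 = 5045. For n = 5044 = 26 · 194, we can put exactly 26 objects in every box, avoiding 27 in any single one — so 5045 is tight.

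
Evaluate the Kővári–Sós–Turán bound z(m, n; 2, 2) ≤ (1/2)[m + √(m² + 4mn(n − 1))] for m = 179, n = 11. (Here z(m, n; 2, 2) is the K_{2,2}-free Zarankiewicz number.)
z(179, 11; 2, 2) ≤ (1/2)[179 + √(179² + 4·179·11·10)] = (1/2)[179 + √110801] = 255.9339

Kővári–Sós–Turán: let r_1, ..., r_179 be the row sums and z = Σ r_i the total number of 1s. Each pair of columns can share at most one row with both entries 1 (else a 2×2 all-ones block appears), so Σ_i C(r_i, 2) ≤ C(11, 2) = 55. By convexity Σ_i C(r_i, 2) ≥ 179·C(z/179, 2) = z(z − 179)/(2·179), giving z² − 179z − 179·11·10 ≤ 0 and hence z ≤ (1/2)[179 + √(32041 + 4·19690)] = (1/2)[179 + √110801] ≈ (1/2)(179 + 332.8678) = 255.9339.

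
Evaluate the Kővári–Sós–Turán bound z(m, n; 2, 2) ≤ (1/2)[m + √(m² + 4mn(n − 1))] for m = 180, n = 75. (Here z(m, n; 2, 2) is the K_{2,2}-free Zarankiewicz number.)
z(180, 75; 2, 2) ≤ (1/2)[180 + √(180² + 4·180·75·74)] = (1/2)[180 + √4028400] = 1093.5437

Kővári–Sós–Turán: let r_1, ..., r_180 be the row sums and z = Σ r_i the total number of 1s. Each pair of columns can share at most one row with both entries 1 (else a 2×2 all-ones block appears), so Σ_i C(r_i, 2) ≤ C(75, 2) = 2775. By convexity Σ_i C(r_i, 2) ≥ 180·C(z/180, 2) = z(z − 180)/(2·180), giving z² − 180z − 180·75·74 ≤ 0 and hence z ≤ (1/2)[180 + √(32400 + 4·999000)] = (1/2)[180 + √4028400] ≈ (1/2)(180 + 2007.0874) = 1093.5437.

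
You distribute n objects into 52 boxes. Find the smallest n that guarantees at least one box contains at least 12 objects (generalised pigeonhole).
n = (12 − 1)·52 + 1 = 573

By the generalised pigeonhole principle, to guarantee some box contains ≥ r objects we need more than (r − 1) · k objects total. Threshold: n = (r − 1) · k + 1. With r = 12 and k = 52: n = 11 · 52 + 1 = 572 + 1 = 573. For n = 572 = 11 · 52, we can put exactly 11 objects in every box, avoiding 12 in any single one — so 573 is tight.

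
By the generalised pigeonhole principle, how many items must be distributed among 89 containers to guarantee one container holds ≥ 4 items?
n = (4 − 1)·89 + 1 = 268

By the generalised pigeonhole principle, to guarantee some box contains ≥ r objects we need more than (r − 1) · k objects total. Threshold: n = (r − 1) · k + 1. With r = 4 and k = 89: n = 3 · 89 + 1 = 267 + 1 = 268. For n = 267 = 3 · 89, we can put exactly 3 objects in every box, avoiding 4 in any single one — so 268 is tight.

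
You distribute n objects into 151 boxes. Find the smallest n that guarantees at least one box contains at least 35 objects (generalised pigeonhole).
n = (35 − 1)·151 + 1 = 5135

By the generalised pigeonhole principle, to guarantee some box contains ≥ r objects we need more than (r − 1) · k objects total. Threshold: n = (r − 1) · k + 1. With r = 35 and k = 151: n = 34 · 151 + 1 = 5134 + 1 = 5135. For n = 5134 = 34 · 151, we can put exactly 34 objects in every box, avoiding 35 in any single one — so 5135 is tight.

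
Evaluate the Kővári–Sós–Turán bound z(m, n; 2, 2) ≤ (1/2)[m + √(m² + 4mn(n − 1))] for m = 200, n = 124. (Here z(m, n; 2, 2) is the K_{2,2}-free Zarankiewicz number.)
z(200, 124; 2, 2) ≤ (1/2)[200 + √(200² + 4·200·124·123)] = (1/2)[200 + √12241600] = 1849.3999

Kővári–Sós–Turán: let r_1, ..., r_200 be the row sums and z = Σ r_i the total number of 1s. Each pair of columns can share at most one row with both entries 1 (else a 2×2 all-ones block appears), so Σ_i C(r_i, 2) ≤ C(124, 2) = 7626. By convexity Σ_i C(r_i, 2) ≥ 200·C(z/200, 2) = z(z − 200)/(2·200), giving z² − 200z − 200·124·123 ≤ 0 and hence z ≤ (1/2)[200 + √(40000 + 4·3050400)] = (1/2)[200 + √12241600] ≈ (1/2)(200 + 3498.7998) = 1849.3999.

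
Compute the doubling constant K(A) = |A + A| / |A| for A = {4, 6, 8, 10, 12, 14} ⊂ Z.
K = |A + A| / |A| = 11/6

Enumerate A + A = {a + b : a, b ∈ A}. With |A| = 6, there are |A|^2 = 36 ordered sum pairs; collecting distinct values, A + A = {8, 10, 12, 14, 16, 18, 20, 22, 24, 26, 28}, so |A + A| = 11. Thus K = 11/6. Here |A + A| = 2|A| − 1 = 11, the minimum possible — so K = 11/6 is minimal, which holds iff A is an arithmetic progression.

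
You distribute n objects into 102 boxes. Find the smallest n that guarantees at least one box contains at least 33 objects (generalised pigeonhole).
n = (33 − 1)·102 + 1 = 3265

By the generalised pigeonhole principle, to guarantee some box contains ≥ r objects we need more than (r − 1) · k objects total. Threshold: n = (r − 1) · k + 1. With r = 33 and k = 102: n = 32 · 102 + 1 = 3264 + 1 = 3265. For n = 3264 = 32 · 102, we can put exactly 32 objects in every box, avoiding 33 in any single one — so 3265 is tight.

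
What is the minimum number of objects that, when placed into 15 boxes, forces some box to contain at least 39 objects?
n = (39 − 1)·15 + 1 = 571

By the generalised pigeonhole principle, to guarantee some box contains ≥ r objects we need more than (r − 1) · k objects total. Threshold: n = (r − 1) · k + 1. With r = 39 and k = 15: n = 38 · 15 + 1 = 570 + 1 = 571. For n = 570 = 38 · 15, we can put exactly 38 objects in every box, avoiding 39 in any single one — so 571 is tight.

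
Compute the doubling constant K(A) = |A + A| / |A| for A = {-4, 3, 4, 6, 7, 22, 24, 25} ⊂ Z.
K = |A + A| / |A| = 31/8

Enumerate A + A = {a + b : a, b ∈ A}. With |A| = 8, there are |A|^2 = 64 ordered sum pairs; collecting distinct values, A + A = {-8, -1, 0, 2, 3, 6, 7, 8, 9, 10, 11, 12, 13, 14, 18, 20, 21, 25, 26, 27, 28, 29, 30, 31, 32, 44, 46, 47, 48, 49, 50}, so |A + A| = 31. Thus K = 31/8. For comparison, the minimum possible |A + A| over all 8-element sets is 2·8 − 1 = 15 (so min K = 15/8), attained only by arithmetic progressions.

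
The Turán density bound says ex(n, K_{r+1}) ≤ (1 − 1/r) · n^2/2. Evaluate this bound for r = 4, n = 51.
Turán density bound = (3/4) · 51^2/2 = 7803/8 ≈ 975.375

Turán's theorem: ex(n, K_{r+1}) is achieved by the complete r-partite Turán graph T(n, r) with parts as balanced as possible, and is at most (1 − 1/r) · n^2/2. For r = 4, n = 51: the density bound is (3/4) · 2601/2 = 7803/8 ≈ 975.375. The integer-valued extremum is e(T(51, 4)) = 975, which is strictly less than the density bound 7803/8 since 4 ∤ 51 (the parts of T(51, 4) cannot all be equal).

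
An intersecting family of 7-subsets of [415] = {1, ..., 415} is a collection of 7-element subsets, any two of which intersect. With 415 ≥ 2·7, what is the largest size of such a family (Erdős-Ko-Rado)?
max |F| = C(414, 6) = 6743169849423

Erdős-Ko-Rado (1961): when n ≥ 2k, max |F| = C(n−1, k−1). The bound is attained by the star {A : i ∈ A} for any fixed i ∈ [n]. Here C(415−1, 7−1) = C(414, 6) = 6743169849423.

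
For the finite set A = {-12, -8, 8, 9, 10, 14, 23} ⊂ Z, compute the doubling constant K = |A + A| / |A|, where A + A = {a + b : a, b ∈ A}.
K = |A + A| / |A| = 26/7

Enumerate A + A = {a + b : a, b ∈ A}. With |A| = 7, there are |A|^2 = 49 ordered sum pairs; collecting distinct values, A + A = {-24, -20, -16, -4, -3, -2, 0, 1, 2, 6, 11, 15, 16, 17, 18, 19, 20, 22, 23, 24, 28, 31, 32, 33, 37, 46}, so |A + A| = 26. Thus K = 26/7. For comparison, the minimum possible |A + A| over all 7-element sets is 2·7 − 1 = 13 (so min K = 13/7), attained only by arithmetic progressions.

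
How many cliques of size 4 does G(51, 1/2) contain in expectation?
E[# K_4] = C(51, 4) · (1/2)^C(4, 2) = 249900 / 2^6 = 62475/16 = 3904.6875

For each 4-subset S of vertices (there are C(51, 4) = 249900 such S), let X_S = 1 if S induces a K_4 (all C(4, 2) = 6 edges present). Then P(X_S = 1) = (1/2)^6 = 1/64. By linearity of expectation, E[# K_4] = C(51, 4) · (1/2)^6 = 249900 / 64 = 62475/16 = 3904.6875.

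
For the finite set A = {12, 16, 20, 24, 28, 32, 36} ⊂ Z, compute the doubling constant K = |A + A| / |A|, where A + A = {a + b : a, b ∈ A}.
K = |A + A| / |A| = 13/7

Enumerate A + A = {a + b : a, b ∈ A}. With |A| = 7, there are |A|^2 = 49 ordered sum pairs; collecting distinct values, A + A = {24, 28, 32, 36, 40, 44, 48, 52, 56, 60, 64, 68, 72}, so |A + A| = 13. Thus K = 13/7. Here |A + A| = 2|A| − 1 = 13, the minimum possible — so K = 13/7 is minimal, which holds iff A is an arithmetic progression.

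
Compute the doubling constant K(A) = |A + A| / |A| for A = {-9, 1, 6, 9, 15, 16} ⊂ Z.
K = |A + A| / |A| = 20/6 = 10/3

Enumerate A + A = {a + b : a, b ∈ A}. With |A| = 6, there are |A|^2 = 36 ordered sum pairs; collecting distinct values, A + A = {-18, -8, -3, 0, 2, 6, 7, 10, 12, 15, 16, 17, 18, 21, 22, 24, 25, 30, 31, 32}, so |A + A| = 20. Thus K = 20/6 = 10/3. For comparison, the minimum possible |A + A| over all 6-element sets is 2·6 − 1 = 11 (so min K = 11/6), attained only by arithmetic progressions.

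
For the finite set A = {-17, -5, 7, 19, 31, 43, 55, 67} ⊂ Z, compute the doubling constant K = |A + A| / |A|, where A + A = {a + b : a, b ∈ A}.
K = |A + A| / |A| = 15/8

Enumerate A + A = {a + b : a, b ∈ A}. With |A| = 8, there are |A|^2 = 64 ordered sum pairs; collecting distinct values, A + A = {-34, -22, -10, 2, 14, 26, 38, 50, 62, 74, 86, 98, 110, 122, 134}, so |A + A| = 15. Thus K = 15/8. Here |A + A| = 2|A| − 1 = 15, the minimum possible — so K = 15/8 is minimal, which holds iff A is an arithmetic progression.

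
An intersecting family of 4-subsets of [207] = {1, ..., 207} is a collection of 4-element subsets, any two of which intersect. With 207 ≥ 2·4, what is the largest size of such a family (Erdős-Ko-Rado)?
max |F| = C(206, 3) = 1435820

The Erdős-Ko-Rado theorem states: for n ≥ 2k, an intersecting family of k-subsets of an n-element set has size at most C(n − 1, k − 1), with equality for 'star' families {A ⊆ [n] : |A| = k, i ∈ A} (fix an element i). For n = 207, k = 4: C(206, 3) = 1435820.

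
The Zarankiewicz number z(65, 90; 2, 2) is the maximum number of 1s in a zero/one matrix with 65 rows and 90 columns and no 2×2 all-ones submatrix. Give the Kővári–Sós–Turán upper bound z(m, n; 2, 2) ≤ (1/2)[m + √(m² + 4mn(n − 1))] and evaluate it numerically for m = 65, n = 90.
z(65, 90; 2, 2) ≤ (1/2)[65 + √(65² + 4·65·90·89)] = (1/2)[65 + √2086825] = 754.7924

Kővári–Sós–Turán: let r_1, ..., r_65 be the row sums and z = Σ r_i the total number of 1s. Each pair of columns can share at most one row with both entries 1 (else a 2×2 all-ones block appears), so Σ_i C(r_i, 2) ≤ C(90, 2) = 4005. By convexity Σ_i C(r_i, 2) ≥ 65·C(z/65, 2) = z(z − 65)/(2·65), giving z² − 65z − 65·90·89 ≤ 0 and hence z ≤ (1/2)[65 + √(4225 + 4·520650)] = (1/2)[65 + √2086825] ≈ (1/2)(65 + 1444.5847) = 754.7924.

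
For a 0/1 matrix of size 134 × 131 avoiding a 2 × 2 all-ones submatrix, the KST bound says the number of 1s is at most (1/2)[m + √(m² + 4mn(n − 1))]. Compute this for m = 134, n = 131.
z(134, 131; 2, 2) ≤ (1/2)[134 + √(134² + 4·134·131·130)] = (1/2)[134 + √9146036] = 1579.1207

Kővári–Sós–Turán: let r_1, ..., r_134 be the row sums and z = Σ r_i the total number of 1s. Each pair of columns can share at most one row with both entries 1 (else a 2×2 all-ones block appears), so Σ_i C(r_i, 2) ≤ C(131, 2) = 8515. By convexity Σ_i C(r_i, 2) ≥ 134·C(z/134, 2) = z(z − 134)/(2·134), giving z² − 134z − 134·131·130 ≤ 0 and hence z ≤ (1/2)[134 + √(17956 + 4·2282020)] = (1/2)[134 + √9146036] ≈ (1/2)(134 + 3024.2414) = 1579.1207.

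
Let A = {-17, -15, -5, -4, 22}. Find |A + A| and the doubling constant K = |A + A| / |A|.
K = |A + A| / |A| = 15/5 = 3

Enumerate A + A = {a + b : a, b ∈ A}. With |A| = 5, there are |A|^2 = 25 ordered sum pairs; collecting distinct values, A + A = {-34, -32, -30, -22, -21, -20, -19, -10, -9, -8, 5, 7, 17, 18, 44}, so |A + A| = 15. Thus K = 15/5 = 3. For comparison, the minimum possible |A + A| over all 5-element sets is 2·5 − 1 = 9 (so min K = 9/5), attained only by arithmetic progressions.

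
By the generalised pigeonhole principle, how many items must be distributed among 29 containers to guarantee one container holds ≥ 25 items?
n = (25 − 1)·29 + 1 = 697

By the generalised pigeonhole principle, to guarantee some box contains ≥ r objects we need more than (r − 1) · k objects total. Threshold: n = (r − 1) · k + 1. With r = 25 and k = 29: n = 24 · 29 + 1 = 696 + 1 = 697. For n = 696 = 24 · 29, we can put exactly 24 objects in every box, avoiding 25 in any single one — so 697 is tight.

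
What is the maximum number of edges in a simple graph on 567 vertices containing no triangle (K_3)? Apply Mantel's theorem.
ex(567, K_3) = ⌊567^2/4⌋ = 80372

Mantel (1907): a triangle-free graph on n vertices has at most ⌊n^2/4⌋ edges, with equality for the complete bipartite graph K_{⌊n/2⌋, ⌈n/2⌉}. For n = 567: ⌊567^2/4⌋ = ⌊321489/4⌋ = 80372. The extremal graph is K_{283, 284}, which has 283·284 = 80372 edges.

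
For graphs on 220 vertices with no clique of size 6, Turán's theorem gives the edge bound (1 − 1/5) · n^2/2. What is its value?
Turán density bound = (4/5) · 220^2/2 = 19360

Turán's theorem: ex(n, K_{r+1}) is achieved by the complete r-partite Turán graph T(n, r) with parts as balanced as possible, and is at most (1 − 1/r) · n^2/2. For r = 5, n = 220: the density bound is (4/5) · 48400/2 = 19360. Since 5 ∣ 220, the Turán graph T(220, 5) has parts of equal size 44, and its edge count e(T(220, 5)) = 19360 attains the density bound exactly.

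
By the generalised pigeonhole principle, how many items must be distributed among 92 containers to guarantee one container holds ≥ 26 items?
n = (26 − 1)·92 + 1 = 2301

By the generalised pigeonhole principle, to guarantee some box contains ≥ r objects we need more than (r − 1) · k objects total. Threshold: n = (r − 1) · k + 1. With r = 26 and k = 92: n = 25 · 92 + 1 = 2300 + 1 = 2301. For n = 2300 = 25 · 92, we can put exactly 25 objects in every box, avoiding 26 in any single one — so 2301 is tight.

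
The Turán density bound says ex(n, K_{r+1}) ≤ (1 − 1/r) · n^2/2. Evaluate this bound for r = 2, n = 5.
Turán density bound = (1/2) · 5^2/2 = 25/4 ≈ 6.25

Turán's theorem: ex(n, K_{r+1}) is achieved by the complete r-partite Turán graph T(n, r) with parts as balanced as possible, and is at most (1 − 1/r) · n^2/2. For r = 2, n = 5: the density bound is (1/2) · 25/2 = 25/4 ≈ 6.25. The integer-valued extremum is e(T(5, 2)) = 6, which is strictly less than the density bound 25/4 since 2 ∤ 5 (the parts of T(5, 2) cannot all be equal).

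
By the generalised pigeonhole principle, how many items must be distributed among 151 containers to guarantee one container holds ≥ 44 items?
n = (44 − 1)·151 + 1 = 6494

By the generalised pigeonhole principle, to guarantee some box contains ≥ r objects we need more than (r − 1) · k objects total. Threshold: n = (r − 1) · k + 1. With r = 44 and k = 151: n = 43 · 151 + 1 = 6493 + 1 = 6494. For n = 6493 = 43 · 151, we can put exactly 43 objects in every box, avoiding 44 in any single one — so 6494 is tight.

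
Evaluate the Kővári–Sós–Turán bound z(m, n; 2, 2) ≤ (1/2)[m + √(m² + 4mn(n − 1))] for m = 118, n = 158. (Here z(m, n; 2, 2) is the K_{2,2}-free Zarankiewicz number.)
z(118, 158; 2, 2) ≤ (1/2)[118 + √(118² + 4·118·158·157)] = (1/2)[118 + √11722356] = 1770.8963

Kővári–Sós–Turán: let r_1, ..., r_118 be the row sums and z = Σ r_i the total number of 1s. Each pair of columns can share at most one row with both entries 1 (else a 2×2 all-ones block appears), so Σ_i C(r_i, 2) ≤ C(158, 2) = 12403. By convexity Σ_i C(r_i, 2) ≥ 118·C(z/118, 2) = z(z − 118)/(2·118), giving z² − 118z − 118·158·157 ≤ 0 and hence z ≤ (1/2)[118 + √(13924 + 4·2927108)] = (1/2)[118 + √11722356] ≈ (1/2)(118 + 3423.7926) = 1770.8963.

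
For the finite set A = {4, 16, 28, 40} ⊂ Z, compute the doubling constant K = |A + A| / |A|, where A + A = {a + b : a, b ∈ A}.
K = |A + A| / |A| = 7/4

Enumerate A + A = {a + b : a, b ∈ A}. With |A| = 4, there are |A|^2 = 16 ordered sum pairs; collecting distinct values, A + A = {8, 20, 32, 44, 56, 68, 80}, so |A + A| = 7. Thus K = 7/4. Here |A + A| = 2|A| − 1 = 7, the minimum possible — so K = 7/4 is minimal, which holds iff A is an arithmetic progression.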